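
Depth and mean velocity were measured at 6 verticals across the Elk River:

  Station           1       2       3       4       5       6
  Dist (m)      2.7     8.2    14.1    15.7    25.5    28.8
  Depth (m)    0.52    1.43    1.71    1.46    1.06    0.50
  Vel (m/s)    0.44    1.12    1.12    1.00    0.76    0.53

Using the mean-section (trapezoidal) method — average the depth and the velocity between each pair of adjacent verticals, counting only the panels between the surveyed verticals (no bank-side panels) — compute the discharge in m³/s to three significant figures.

Panel 1-2: Δb = 5.5 m, d̄ = (0.52+1.43)/2 = 0.975, v̄ = (0.44+1.12)/2 = 0.78 → q = 5.5×0.975×0.78 = 4.183 m³/s
Panel 2-3: Δb = 5.9 m, d̄ = (1.43+1.71)/2 = 1.57, v̄ = (1.12+1.12)/2 = 1.12 → q = 5.9×1.57×1.12 = 10.37 m³/s
Panel 3-4: Δb = 1.6 m, d̄ = (1.71+1.46)/2 = 1.585, v̄ = (1.12+1.00)/2 = 1.06 → q = 1.6×1.585×1.06 = 2.688 m³/s
Panel 4-5: Δb = 9.8 m, d̄ = (1.46+1.06)/2 = 1.26, v̄ = (1.00+0.76)/2 = 0.88 → q = 9.8×1.26×0.88 = 10.87 m³/s
Panel 5-6: Δb = 3.3 m, d̄ = (1.06+0.50)/2 = 0.78, v̄ = (0.76+0.53)/2 = 0.645 → q = 3.3×0.78×0.645 = 1.660 m³/s
Q = Σ q = 29.77 m³/s

29.8 m³/s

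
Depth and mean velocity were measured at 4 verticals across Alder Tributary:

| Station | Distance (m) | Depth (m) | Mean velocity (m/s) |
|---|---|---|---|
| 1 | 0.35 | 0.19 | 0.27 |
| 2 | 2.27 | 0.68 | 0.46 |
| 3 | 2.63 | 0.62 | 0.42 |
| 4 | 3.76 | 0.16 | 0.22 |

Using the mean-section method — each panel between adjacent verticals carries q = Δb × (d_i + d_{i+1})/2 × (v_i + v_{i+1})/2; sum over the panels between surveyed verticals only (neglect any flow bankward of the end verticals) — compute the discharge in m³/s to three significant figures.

0.549 m³/s

Panel 1-2: Δb = 1.92 m, d̄ = (0.19+0.68)/2 = 0.435, v̄ = (0.27+0.46)/2 = 0.365 → q = 1.92×0.435×0.365 = 0.3048 m³/s
Panel 2-3: Δb = 0.36 m, d̄ = (0.68+0.62)/2 = 0.65, v̄ = (0.46+0.42)/2 = 0.44 → q = 0.36×0.65×0.44 = 0.1030 m³/s
Panel 3-4: Δb = 1.13 m, d̄ = (0.62+0.16)/2 = 0.39, v̄ = (0.42+0.22)/2 = 0.32 → q = 1.13×0.39×0.32 = 0.1410 m³/s
Q = Σ q = 0.5488 m³/s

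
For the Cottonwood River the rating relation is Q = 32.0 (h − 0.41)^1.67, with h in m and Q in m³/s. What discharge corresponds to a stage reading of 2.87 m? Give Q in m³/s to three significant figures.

Q = 32.0 × (2.87 − 0.41)^1.67 = 32.0 × 2.46^1.67 = 143.9 m³/s

144 m³/s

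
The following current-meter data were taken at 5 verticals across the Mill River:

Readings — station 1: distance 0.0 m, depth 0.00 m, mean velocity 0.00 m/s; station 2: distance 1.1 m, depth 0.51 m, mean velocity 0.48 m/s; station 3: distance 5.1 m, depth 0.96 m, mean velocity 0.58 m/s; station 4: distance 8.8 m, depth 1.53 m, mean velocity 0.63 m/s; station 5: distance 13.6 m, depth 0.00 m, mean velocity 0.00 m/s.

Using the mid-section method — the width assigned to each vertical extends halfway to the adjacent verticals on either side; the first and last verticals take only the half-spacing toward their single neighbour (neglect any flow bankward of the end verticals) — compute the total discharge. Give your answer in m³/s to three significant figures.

6.86 m³/s

w_2 = (5.1 − 0.0)/2 = 2.55 m; q_2 = 0.48 × 0.51 × 2.55 = 0.6242 m³/s
w_3 = (8.8 − 1.1)/2 = 3.85 m; q_3 = 0.58 × 0.96 × 3.85 = 2.144 m³/s
w_4 = (13.6 − 5.1)/2 = 4.25 m; q_4 = 0.63 × 1.53 × 4.25 = 4.097 m³/s
Stations 1, 5 contribute zero (depth or velocity is 0).
Q = Σ qᵢ = 6.864 m³/s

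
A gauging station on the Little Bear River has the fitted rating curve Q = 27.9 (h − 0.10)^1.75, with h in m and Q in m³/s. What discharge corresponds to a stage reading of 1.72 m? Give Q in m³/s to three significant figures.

Q = 27.9 × (1.72 − 0.10)^1.75 = 27.9 × 1.62^1.75 = 64.90 m³/s

64.9 m³/s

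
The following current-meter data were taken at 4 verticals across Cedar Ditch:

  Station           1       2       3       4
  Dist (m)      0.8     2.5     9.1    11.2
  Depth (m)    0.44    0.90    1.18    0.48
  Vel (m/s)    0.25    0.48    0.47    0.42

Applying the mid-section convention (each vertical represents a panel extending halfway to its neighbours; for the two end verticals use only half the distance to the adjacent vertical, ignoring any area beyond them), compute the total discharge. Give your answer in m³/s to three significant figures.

w_1 = (2.5 − 0.8)/2 = 0.85 m; q_1 = 0.25 × 0.44 × 0.85 = 0.09350 m³/s
w_2 = (9.1 − 0.8)/2 = 4.15 m; q_2 = 0.48 × 0.90 × 4.15 = 1.793 m³/s
w_3 = (11.2 − 2.5)/2 = 4.35 m; q_3 = 0.47 × 1.18 × 4.35 = 2.413 m³/s
w_4 = (11.2 − 9.1)/2 = 1.05 m; q_4 = 0.42 × 0.48 × 1.05 = 0.2117 m³/s
Q = Σ qᵢ = 4.510 m³/s

4.51 m³/s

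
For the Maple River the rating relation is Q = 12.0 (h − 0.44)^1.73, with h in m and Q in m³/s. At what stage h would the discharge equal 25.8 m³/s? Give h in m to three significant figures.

h − h₀ = (Q/C)^(1/b) = (25.8/12.0)^(1/1.73) = 1.557 m
h = 0.44 + 1.557 = 1.997 m

2.00 m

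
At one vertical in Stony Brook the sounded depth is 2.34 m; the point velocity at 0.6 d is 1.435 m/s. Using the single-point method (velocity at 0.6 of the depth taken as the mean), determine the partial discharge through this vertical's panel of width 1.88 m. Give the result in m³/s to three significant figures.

6.31 m³/s

v̄ = v₀.₆ = 1.435 m/s
q = v̄ × d × w = 1.435 × 2.34 × 1.88 = 6.313 m³/s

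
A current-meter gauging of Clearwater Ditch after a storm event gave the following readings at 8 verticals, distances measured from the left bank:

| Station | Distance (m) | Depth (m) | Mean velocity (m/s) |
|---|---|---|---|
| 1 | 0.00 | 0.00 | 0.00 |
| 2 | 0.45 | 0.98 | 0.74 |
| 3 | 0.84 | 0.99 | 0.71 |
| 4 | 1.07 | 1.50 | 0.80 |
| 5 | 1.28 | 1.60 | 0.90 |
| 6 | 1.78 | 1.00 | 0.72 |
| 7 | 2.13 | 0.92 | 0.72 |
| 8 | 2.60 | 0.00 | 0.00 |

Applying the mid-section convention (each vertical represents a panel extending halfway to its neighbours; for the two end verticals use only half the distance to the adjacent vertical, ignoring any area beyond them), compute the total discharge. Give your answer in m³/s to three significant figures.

w_2 = (0.84 − 0.00)/2 = 0.42 m; q_2 = 0.74 × 0.98 × 0.42 = 0.3046 m³/s
w_3 = (1.07 − 0.45)/2 = 0.31 m; q_3 = 0.71 × 0.99 × 0.31 = 0.2179 m³/s
w_4 = (1.28 − 0.84)/2 = 0.22 m; q_4 = 0.80 × 1.50 × 0.22 = 0.2640 m³/s
w_5 = (1.78 − 1.07)/2 = 0.355 m; q_5 = 0.90 × 1.60 × 0.355 = 0.5112 m³/s
w_6 = (2.13 − 1.28)/2 = 0.425 m; q_6 = 0.72 × 1.00 × 0.425 = 0.3060 m³/s
w_7 = (2.60 − 1.78)/2 = 0.41 m; q_7 = 0.72 × 0.92 × 0.41 = 0.2716 m³/s
Stations 1, 8 contribute zero (depth or velocity is 0).
Q = Σ qᵢ = 1.875 m³/s

1.88 m³/s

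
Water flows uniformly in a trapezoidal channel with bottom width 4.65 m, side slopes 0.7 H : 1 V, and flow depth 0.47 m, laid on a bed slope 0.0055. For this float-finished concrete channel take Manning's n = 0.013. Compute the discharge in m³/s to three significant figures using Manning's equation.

A = (b + z·y)·y = (4.65 + 0.7×0.47)×0.47 = 2.340 m²
P = b + 2y√(1+z²) = 4.65 + 2×0.47×√(1+0.7²) = 5.797 m
R = A/P = 2.340/5.797 = 0.4037 m
Q = (1/n)·A·R^(2/3)·S^(1/2) = (1/0.013) × 2.340 × 0.4037^(2/3) × 0.0055^(1/2) = 7.291 m³/s

7.29 m³/s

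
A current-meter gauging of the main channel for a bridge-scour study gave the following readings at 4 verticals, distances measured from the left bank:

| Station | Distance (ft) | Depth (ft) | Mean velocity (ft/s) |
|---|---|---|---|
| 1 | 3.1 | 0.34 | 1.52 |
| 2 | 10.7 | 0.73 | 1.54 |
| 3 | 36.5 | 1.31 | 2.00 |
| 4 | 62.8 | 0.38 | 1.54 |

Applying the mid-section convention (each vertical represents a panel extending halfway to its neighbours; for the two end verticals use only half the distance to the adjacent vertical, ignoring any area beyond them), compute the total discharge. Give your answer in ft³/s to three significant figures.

w_1 = (10.7 − 3.1)/2 = 3.8 ft; q_1 = 1.52 × 0.34 × 3.8 = 1.964 ft³/s
w_2 = (36.5 − 3.1)/2 = 16.7 ft; q_2 = 1.54 × 0.73 × 16.7 = 18.77 ft³/s
w_3 = (62.8 − 10.7)/2 = 26.05 ft; q_3 = 2.00 × 1.31 × 26.05 = 68.25 ft³/s
w_4 = (62.8 − 36.5)/2 = 13.15 ft; q_4 = 1.54 × 0.38 × 13.15 = 7.695 ft³/s
Q = Σ qᵢ = 96.68 ft³/s

96.7 ft³/s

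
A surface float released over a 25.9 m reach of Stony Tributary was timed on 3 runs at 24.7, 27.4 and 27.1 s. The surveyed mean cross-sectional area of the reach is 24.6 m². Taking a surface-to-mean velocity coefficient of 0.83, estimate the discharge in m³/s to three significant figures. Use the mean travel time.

t̄ = (24.7 + 27.4 + 27.1) / 3 = 26.4 s
v_surface = L / t̄ = 25.9 / 26.4 = 0.9811 m/s
v_mean = 0.83 × 0.9811 = 0.8143 m/s
Q = A × v_mean = 24.6 × 0.8143 = 20.03 m³/s

20.0 m³/s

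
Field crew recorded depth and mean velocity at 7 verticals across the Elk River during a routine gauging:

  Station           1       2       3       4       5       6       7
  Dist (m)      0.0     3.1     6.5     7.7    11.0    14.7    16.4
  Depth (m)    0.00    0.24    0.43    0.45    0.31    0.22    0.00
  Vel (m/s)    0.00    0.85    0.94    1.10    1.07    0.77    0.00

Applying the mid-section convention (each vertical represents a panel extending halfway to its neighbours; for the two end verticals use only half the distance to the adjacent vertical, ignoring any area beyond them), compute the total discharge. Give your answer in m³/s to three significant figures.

4.32 m³/s

w_2 = (6.5 − 0.0)/2 = 3.25 m; q_2 = 0.85 × 0.24 × 3.25 = 0.6630 m³/s
w_3 = (7.7 − 3.1)/2 = 2.3 m; q_3 = 0.94 × 0.43 × 2.3 = 0.9297 m³/s
w_4 = (11.0 − 6.5)/2 = 2.25 m; q_4 = 1.10 × 0.45 × 2.25 = 1.114 m³/s
w_5 = (14.7 − 7.7)/2 = 3.5 m; q_5 = 1.07 × 0.31 × 3.5 = 1.161 m³/s
w_6 = (16.4 − 11.0)/2 = 2.7 m; q_6 = 0.77 × 0.22 × 2.7 = 0.4574 m³/s
Stations 1, 7 contribute zero (depth or velocity is 0).
Q = Σ qᵢ = 4.325 m³/s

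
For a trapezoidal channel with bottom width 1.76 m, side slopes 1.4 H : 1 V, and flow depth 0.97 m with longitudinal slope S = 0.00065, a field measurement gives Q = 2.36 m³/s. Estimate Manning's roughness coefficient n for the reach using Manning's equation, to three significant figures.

0.0231

A = (b + z·y)·y = (1.76 + 1.4×0.97)×0.97 = 3.024 m²
P = b + 2y√(1+z²) = 1.76 + 2×0.97×√(1+1.4²) = 5.098 m
R = A/P = 3.024/5.098 = 0.5933 m
n = (1/Q)·A·R^(2/3)·S^(1/2) = (1/2.36) × 3.024 × 0.7061 × 0.02550 = 0.02307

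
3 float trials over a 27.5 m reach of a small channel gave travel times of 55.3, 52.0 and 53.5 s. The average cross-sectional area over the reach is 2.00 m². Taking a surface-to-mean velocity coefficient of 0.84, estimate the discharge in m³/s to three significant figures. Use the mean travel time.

0.862 m³/s

t̄ = (55.3 + 52.0 + 53.5) / 3 = 53.6 s
v_surface = L / t̄ = 27.5 / 53.6 = 0.5131 m/s
v_mean = 0.84 × 0.5131 = 0.4310 m/s
Q = A × v_mean = 2.00 × 0.4310 = 0.8619 m³/s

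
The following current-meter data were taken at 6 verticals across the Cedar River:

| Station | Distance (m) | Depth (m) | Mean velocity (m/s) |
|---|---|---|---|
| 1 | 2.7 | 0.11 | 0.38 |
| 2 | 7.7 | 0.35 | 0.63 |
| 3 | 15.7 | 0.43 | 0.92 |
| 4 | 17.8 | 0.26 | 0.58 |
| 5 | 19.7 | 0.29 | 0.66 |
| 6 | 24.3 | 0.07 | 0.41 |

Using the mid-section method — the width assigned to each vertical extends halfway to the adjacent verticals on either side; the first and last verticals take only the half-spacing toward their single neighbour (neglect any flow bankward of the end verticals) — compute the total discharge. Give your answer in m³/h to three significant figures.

w_1 = (7.7 − 2.7)/2 = 2.5 m; q_1 = 0.38 × 0.11 × 2.5 = 0.1045 m³/s
w_2 = (15.7 − 2.7)/2 = 6.5 m; q_2 = 0.63 × 0.35 × 6.5 = 1.433 m³/s
w_3 = (17.8 − 7.7)/2 = 5.05 m; q_3 = 0.92 × 0.43 × 5.05 = 1.998 m³/s
w_4 = (19.7 − 15.7)/2 = 2 m; q_4 = 0.58 × 0.26 × 2 = 0.3016 m³/s
w_5 = (24.3 − 17.8)/2 = 3.25 m; q_5 = 0.66 × 0.29 × 3.25 = 0.6221 m³/s
w_6 = (24.3 − 19.7)/2 = 2.3 m; q_6 = 0.41 × 0.07 × 2.3 = 0.06601 m³/s
Q = Σ qᵢ = 4.525 m³/s
= 4.525 × 3600 = 16290 m³/h

16300 m³/h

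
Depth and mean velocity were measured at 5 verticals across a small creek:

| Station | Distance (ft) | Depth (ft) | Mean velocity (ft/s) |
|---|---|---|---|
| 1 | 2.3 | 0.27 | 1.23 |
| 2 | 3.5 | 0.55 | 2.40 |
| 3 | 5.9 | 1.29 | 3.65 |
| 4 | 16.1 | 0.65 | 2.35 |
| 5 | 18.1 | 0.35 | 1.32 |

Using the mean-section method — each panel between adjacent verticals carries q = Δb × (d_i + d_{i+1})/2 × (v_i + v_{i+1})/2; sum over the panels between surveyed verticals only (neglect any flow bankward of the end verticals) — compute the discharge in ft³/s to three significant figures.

Panel 1-2: Δb = 1.2 ft, d̄ = (0.27+0.55)/2 = 0.41, v̄ = (1.23+2.40)/2 = 1.815 → q = 1.2×0.41×1.815 = 0.8930 ft³/s
Panel 2-3: Δb = 2.4 ft, d̄ = (0.55+1.29)/2 = 0.92, v̄ = (2.40+3.65)/2 = 3.025 → q = 2.4×0.92×3.025 = 6.679 ft³/s
Panel 3-4: Δb = 10.2 ft, d̄ = (1.29+0.65)/2 = 0.97, v̄ = (3.65+2.35)/2 = 3 → q = 10.2×0.97×3 = 29.68 ft³/s
Panel 4-5: Δb = 2 ft, d̄ = (0.65+0.35)/2 = 0.5, v̄ = (2.35+1.32)/2 = 1.835 → q = 2×0.5×1.835 = 1.835 ft³/s
Q = Σ q = 39.09 ft³/s

39.1 ft³/s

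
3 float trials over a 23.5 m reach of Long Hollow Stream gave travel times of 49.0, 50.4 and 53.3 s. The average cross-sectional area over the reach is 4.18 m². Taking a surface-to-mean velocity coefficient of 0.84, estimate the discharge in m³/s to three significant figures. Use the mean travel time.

1.62 m³/s

t̄ = (49.0 + 50.4 + 53.3) / 3 = 50.9 s
v_surface = L / t̄ = 23.5 / 50.9 = 0.4617 m/s
v_mean = 0.84 × 0.4617 = 0.3878 m/s
Q = A × v_mean = 4.18 × 0.3878 = 1.621 m³/s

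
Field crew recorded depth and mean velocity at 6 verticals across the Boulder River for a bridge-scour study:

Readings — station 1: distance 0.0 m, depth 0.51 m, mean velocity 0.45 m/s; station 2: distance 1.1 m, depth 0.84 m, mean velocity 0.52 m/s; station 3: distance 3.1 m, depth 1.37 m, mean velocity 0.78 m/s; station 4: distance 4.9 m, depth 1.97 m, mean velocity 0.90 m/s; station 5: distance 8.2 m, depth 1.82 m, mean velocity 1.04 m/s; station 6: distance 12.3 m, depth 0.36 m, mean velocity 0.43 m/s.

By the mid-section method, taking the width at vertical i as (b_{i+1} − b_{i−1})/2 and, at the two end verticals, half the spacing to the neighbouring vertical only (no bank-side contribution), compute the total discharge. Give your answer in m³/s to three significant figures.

14.7 m³/s

w_1 = (1.1 − 0.0)/2 = 0.55 m; q_1 = 0.45 × 0.51 × 0.55 = 0.1262 m³/s
w_2 = (3.1 − 0.0)/2 = 1.55 m; q_2 = 0.52 × 0.84 × 1.55 = 0.6770 m³/s
w_3 = (4.9 − 1.1)/2 = 1.9 m; q_3 = 0.78 × 1.37 × 1.9 = 2.030 m³/s
w_4 = (8.2 − 3.1)/2 = 2.55 m; q_4 = 0.90 × 1.97 × 2.55 = 4.521 m³/s
w_5 = (12.3 − 4.9)/2 = 3.7 m; q_5 = 1.04 × 1.82 × 3.7 = 7.003 m³/s
w_6 = (12.3 − 8.2)/2 = 2.05 m; q_6 = 0.43 × 0.36 × 2.05 = 0.3173 m³/s
Q = Σ qᵢ = 14.68 m³/s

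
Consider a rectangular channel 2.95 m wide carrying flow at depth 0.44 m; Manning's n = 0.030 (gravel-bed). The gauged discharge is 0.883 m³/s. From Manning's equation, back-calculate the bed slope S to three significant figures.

A = b·y = 2.95 × 0.44 = 1.298 m²
P = b + 2y = 2.95 + 2×0.44 = 3.830 m
R = A/P = 1.298/3.830 = 0.3389 m
S = (Q·n / (1·A·R^(2/3)))² = (0.883×0.030 / (1×1.298×0.4861))² = 0.001763

0.00176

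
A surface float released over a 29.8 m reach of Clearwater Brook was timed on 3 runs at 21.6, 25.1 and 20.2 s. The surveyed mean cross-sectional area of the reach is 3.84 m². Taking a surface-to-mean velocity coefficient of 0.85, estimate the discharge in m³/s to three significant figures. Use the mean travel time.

t̄ = (21.6 + 25.1 + 20.2) / 3 = 22.3 s
v_surface = L / t̄ = 29.8 / 22.3 = 1.336 m/s
v_mean = 0.85 × 1.336 = 1.136 m/s
Q = A × v_mean = 3.84 × 1.136 = 4.362 m³/s

4.36 m³/s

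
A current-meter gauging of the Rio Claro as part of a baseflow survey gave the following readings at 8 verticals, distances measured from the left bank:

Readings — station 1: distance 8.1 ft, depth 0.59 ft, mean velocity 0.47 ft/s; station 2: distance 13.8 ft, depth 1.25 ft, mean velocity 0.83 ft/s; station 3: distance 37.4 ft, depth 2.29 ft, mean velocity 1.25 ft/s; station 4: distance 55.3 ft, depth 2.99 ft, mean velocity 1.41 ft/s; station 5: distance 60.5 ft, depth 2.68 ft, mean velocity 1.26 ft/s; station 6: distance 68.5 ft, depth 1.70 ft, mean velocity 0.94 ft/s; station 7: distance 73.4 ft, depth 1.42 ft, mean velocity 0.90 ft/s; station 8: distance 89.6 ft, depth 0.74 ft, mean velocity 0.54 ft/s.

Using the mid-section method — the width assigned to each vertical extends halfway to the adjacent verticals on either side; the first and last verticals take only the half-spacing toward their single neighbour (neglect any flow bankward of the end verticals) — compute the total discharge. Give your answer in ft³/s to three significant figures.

173 ft³/s

w_1 = (13.8 − 8.1)/2 = 2.85 ft; q_1 = 0.47 × 0.59 × 2.85 = 0.7903 ft³/s
w_2 = (37.4 − 8.1)/2 = 14.65 ft; q_2 = 0.83 × 1.25 × 14.65 = 15.20 ft³/s
w_3 = (55.3 − 13.8)/2 = 20.75 ft; q_3 = 1.25 × 2.29 × 20.75 = 59.40 ft³/s
w_4 = (60.5 − 37.4)/2 = 11.55 ft; q_4 = 1.41 × 2.99 × 11.55 = 48.69 ft³/s
w_5 = (68.5 − 55.3)/2 = 6.6 ft; q_5 = 1.26 × 2.68 × 6.6 = 22.29 ft³/s
w_6 = (73.4 − 60.5)/2 = 6.45 ft; q_6 = 0.94 × 1.70 × 6.45 = 10.31 ft³/s
w_7 = (89.6 − 68.5)/2 = 10.55 ft; q_7 = 0.90 × 1.42 × 10.55 = 13.48 ft³/s
w_8 = (89.6 − 73.4)/2 = 8.1 ft; q_8 = 0.54 × 0.74 × 8.1 = 3.237 ft³/s
Q = Σ qᵢ = 173.4 ft³/s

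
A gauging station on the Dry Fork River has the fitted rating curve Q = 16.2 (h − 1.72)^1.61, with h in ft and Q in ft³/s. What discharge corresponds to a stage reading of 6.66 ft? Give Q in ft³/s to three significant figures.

Q = 16.2 × (6.66 − 1.72)^1.61 = 16.2 × 4.94^1.61 = 212.0 ft³/s

212 ft³/s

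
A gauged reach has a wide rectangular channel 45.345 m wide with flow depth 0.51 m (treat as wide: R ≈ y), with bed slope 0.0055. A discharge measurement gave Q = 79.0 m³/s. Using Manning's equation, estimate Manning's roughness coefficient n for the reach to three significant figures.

0.0139

A = b·y = 45.345 × 0.51 = 23.13 m²
Wide channel: R ≈ y = 0.51 m
n = (1/Q)·A·R^(2/3)·S^(1/2) = (1/79.0) × 23.13 × 0.6383 × 0.07416 = 0.01386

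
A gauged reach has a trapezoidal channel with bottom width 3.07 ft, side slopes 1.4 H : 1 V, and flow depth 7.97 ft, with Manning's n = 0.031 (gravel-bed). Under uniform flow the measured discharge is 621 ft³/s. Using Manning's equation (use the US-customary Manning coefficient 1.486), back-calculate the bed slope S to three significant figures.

A = (b + z·y)·y = (3.07 + 1.4×7.97)×7.97 = 113.4 ft²
P = b + 2y√(1+z²) = 3.07 + 2×7.97×√(1+1.4²) = 30.49 ft
R = A/P = 113.4/30.49 = 3.719 ft
S = (Q·n / (1.486·A·R^(2/3)))² = (621×0.031 / (1.486×113.4×2.400))² = 0.002265

0.00227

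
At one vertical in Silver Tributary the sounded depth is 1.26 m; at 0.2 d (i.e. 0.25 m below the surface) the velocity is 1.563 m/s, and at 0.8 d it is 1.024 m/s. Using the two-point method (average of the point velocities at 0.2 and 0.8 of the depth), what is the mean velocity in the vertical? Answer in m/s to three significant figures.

1.29 m/s

v̄ = (1.563 + 1.024) / 2 = 1.294 m/s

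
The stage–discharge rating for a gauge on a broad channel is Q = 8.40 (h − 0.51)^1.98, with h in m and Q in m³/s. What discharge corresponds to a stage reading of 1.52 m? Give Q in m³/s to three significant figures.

8.57 m³/s

Q = 8.40 × (1.52 − 0.51)^1.98 = 8.40 × 1.01^1.98 = 8.567 m³/s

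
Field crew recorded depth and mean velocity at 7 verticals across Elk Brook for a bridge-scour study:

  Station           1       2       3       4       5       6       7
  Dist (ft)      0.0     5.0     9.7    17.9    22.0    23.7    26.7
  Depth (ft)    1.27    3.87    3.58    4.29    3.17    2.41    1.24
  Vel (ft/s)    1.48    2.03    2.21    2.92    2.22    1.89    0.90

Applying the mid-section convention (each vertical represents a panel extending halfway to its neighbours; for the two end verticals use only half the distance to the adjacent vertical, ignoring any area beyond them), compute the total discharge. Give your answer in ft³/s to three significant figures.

204 ft³/s

w_1 = (5.0 − 0.0)/2 = 2.5 ft; q_1 = 1.48 × 1.27 × 2.5 = 4.699 ft³/s
w_2 = (9.7 − 0.0)/2 = 4.85 ft; q_2 = 2.03 × 3.87 × 4.85 = 38.10 ft³/s
w_3 = (17.9 − 5.0)/2 = 6.45 ft; q_3 = 2.21 × 3.58 × 6.45 = 51.03 ft³/s
w_4 = (22.0 − 9.7)/2 = 6.15 ft; q_4 = 2.92 × 4.29 × 6.15 = 77.04 ft³/s
w_5 = (23.7 − 17.9)/2 = 2.9 ft; q_5 = 2.22 × 3.17 × 2.9 = 20.41 ft³/s
w_6 = (26.7 − 22.0)/2 = 2.35 ft; q_6 = 1.89 × 2.41 × 2.35 = 10.70 ft³/s
w_7 = (26.7 − 23.7)/2 = 1.5 ft; q_7 = 0.90 × 1.24 × 1.5 = 1.674 ft³/s
Q = Σ qᵢ = 203.7 ft³/s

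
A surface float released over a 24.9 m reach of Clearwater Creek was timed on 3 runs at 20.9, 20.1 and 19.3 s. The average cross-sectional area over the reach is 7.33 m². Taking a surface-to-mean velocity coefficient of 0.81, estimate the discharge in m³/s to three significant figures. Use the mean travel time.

t̄ = (20.9 + 20.1 + 19.3) / 3 = 20.1 s
v_surface = L / t̄ = 24.9 / 20.1 = 1.239 m/s
v_mean = 0.81 × 1.239 = 1.003 m/s
Q = A × v_mean = 7.33 × 1.003 = 7.355 m³/s

7.36 m³/s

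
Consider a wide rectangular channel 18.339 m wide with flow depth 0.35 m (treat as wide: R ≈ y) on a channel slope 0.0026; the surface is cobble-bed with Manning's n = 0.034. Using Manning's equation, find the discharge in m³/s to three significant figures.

A = b·y = 18.339 × 0.35 = 6.419 m²
Wide channel: R ≈ y = 0.35 m
Q = (1/n)·A·R^(2/3)·S^(1/2) = (1/0.034) × 6.419 × 0.3500^(2/3) × 0.0026^(1/2) = 4.781 m³/s

4.78 m³/s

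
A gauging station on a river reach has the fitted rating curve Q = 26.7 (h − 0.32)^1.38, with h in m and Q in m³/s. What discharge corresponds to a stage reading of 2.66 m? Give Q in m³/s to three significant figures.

86.3 m³/s

Q = 26.7 × (2.66 − 0.32)^1.38 = 26.7 × 2.34^1.38 = 86.30 m³/s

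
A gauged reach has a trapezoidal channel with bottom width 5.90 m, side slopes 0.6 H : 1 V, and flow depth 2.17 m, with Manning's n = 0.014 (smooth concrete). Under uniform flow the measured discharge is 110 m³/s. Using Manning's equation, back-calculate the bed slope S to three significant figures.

A = (b + z·y)·y = (5.90 + 0.6×2.17)×2.17 = 15.63 m²
P = b + 2y√(1+z²) = 5.90 + 2×2.17×√(1+0.6²) = 10.96 m
R = A/P = 15.63/10.96 = 1.426 m
S = (Q·n / (1·A·R^(2/3)))² = (110×0.014 / (1×15.63×1.267))² = 0.006051

0.00605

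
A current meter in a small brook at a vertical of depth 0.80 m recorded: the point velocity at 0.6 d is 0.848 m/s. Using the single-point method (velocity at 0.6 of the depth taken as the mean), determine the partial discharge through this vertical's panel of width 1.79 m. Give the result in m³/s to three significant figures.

1.21 m³/s

v̄ = v₀.₆ = 0.848 m/s
q = v̄ × d × w = 0.8480 × 0.80 × 1.79 = 1.214 m³/s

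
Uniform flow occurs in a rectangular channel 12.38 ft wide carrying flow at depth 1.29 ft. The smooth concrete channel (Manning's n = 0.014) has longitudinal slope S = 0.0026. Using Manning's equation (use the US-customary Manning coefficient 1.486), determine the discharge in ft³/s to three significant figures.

A = b·y = 12.38 × 1.29 = 15.97 ft²
P = b + 2y = 12.38 + 2×1.29 = 14.96 ft
R = A/P = 15.97/14.96 = 1.068 ft
Q = (1.486/n)·A·R^(2/3)·S^(1/2) = (1.486/0.014) × 15.97 × 1.068^(2/3) × 0.0026^(1/2) = 90.28 ft³/s

90.3 ft³/s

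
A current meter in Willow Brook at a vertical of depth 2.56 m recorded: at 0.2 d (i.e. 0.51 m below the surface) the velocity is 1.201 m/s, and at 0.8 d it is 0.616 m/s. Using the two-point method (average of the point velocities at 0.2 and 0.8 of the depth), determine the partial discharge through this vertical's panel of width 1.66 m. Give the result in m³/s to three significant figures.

v̄ = (1.201 + 0.616) / 2 = 0.9085 m/s
q = v̄ × d × w = 0.9085 × 2.56 × 1.66 = 3.861 m³/s

3.86 m³/s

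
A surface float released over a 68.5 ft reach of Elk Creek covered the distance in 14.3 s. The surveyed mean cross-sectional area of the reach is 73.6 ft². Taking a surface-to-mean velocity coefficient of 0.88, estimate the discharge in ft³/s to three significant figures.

310 ft³/s

v_surface = L / t̄ = 68.5 / 14.3 = 4.790 ft/s
v_mean = 0.88 × 4.790 = 4.215 ft/s
Q = A × v_mean = 73.6 × 4.215 = 310.3 ft³/s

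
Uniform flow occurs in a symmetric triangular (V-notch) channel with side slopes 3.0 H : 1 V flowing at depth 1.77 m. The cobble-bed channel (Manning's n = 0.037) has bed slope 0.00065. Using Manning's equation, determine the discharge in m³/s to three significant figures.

A = z·y² = 3.0×1.77² = 9.399 m²
P = 2y√(1+z²) = 2×1.77×√(1+3.0²) = 11.19 m
R = A/P = 9.399/11.19 = 0.8396 m
Q = (1/n)·A·R^(2/3)·S^(1/2) = (1/0.037) × 9.399 × 0.8396^(2/3) × 0.00065^(1/2) = 5.764 m³/s

5.76 m³/s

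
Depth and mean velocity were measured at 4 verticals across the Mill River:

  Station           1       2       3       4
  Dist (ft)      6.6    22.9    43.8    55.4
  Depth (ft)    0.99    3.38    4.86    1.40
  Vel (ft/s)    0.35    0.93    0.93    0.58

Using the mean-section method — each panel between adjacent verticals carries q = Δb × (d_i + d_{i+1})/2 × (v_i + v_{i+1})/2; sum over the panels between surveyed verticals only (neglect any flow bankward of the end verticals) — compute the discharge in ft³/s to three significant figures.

130 ft³/s

Panel 1-2: Δb = 16.3 ft, d̄ = (0.99+3.38)/2 = 2.185, v̄ = (0.35+0.93)/2 = 0.64 → q = 16.3×2.185×0.64 = 22.79 ft³/s
Panel 2-3: Δb = 20.9 ft, d̄ = (3.38+4.86)/2 = 4.12, v̄ = (0.93+0.93)/2 = 0.93 → q = 20.9×4.12×0.93 = 80.08 ft³/s
Panel 3-4: Δb = 11.6 ft, d̄ = (4.86+1.40)/2 = 3.13, v̄ = (0.93+0.58)/2 = 0.755 → q = 11.6×3.13×0.755 = 27.41 ft³/s
Q = Σ q = 130.3 ft³/s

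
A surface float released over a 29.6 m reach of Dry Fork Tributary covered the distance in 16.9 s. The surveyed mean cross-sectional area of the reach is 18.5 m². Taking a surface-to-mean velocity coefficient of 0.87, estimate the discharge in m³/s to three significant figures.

28.2 m³/s

v_surface = L / t̄ = 29.6 / 16.9 = 1.751 m/s
v_mean = 0.87 × 1.751 = 1.524 m/s
Q = A × v_mean = 18.5 × 1.524 = 28.19 m³/s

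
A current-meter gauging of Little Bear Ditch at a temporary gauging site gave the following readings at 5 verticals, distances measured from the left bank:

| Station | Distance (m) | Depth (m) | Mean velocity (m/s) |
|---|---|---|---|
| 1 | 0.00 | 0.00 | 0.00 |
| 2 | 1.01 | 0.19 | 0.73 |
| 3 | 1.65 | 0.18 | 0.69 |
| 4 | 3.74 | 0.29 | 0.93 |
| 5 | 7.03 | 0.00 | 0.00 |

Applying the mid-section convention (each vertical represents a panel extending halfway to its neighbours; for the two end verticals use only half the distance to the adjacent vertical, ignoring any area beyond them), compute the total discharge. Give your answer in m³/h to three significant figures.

w_2 = (1.65 − 0.00)/2 = 0.825 m; q_2 = 0.73 × 0.19 × 0.825 = 0.1144 m³/s
w_3 = (3.74 − 1.01)/2 = 1.365 m; q_3 = 0.69 × 0.18 × 1.365 = 0.1695 m³/s
w_4 = (7.03 − 1.65)/2 = 2.69 m; q_4 = 0.93 × 0.29 × 2.69 = 0.7255 m³/s
Stations 1, 5 contribute zero (depth or velocity is 0).
Q = Σ qᵢ = 1.009 m³/s
= 1.009 × 3600 = 3634 m³/h

3630 m³/h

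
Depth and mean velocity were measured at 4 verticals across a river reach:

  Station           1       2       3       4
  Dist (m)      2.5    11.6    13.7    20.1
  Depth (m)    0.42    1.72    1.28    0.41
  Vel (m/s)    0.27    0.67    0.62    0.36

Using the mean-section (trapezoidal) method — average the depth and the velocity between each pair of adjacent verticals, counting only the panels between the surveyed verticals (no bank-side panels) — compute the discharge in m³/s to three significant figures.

9.26 m³/s

Panel 1-2: Δb = 9.1 m, d̄ = (0.42+1.72)/2 = 1.07, v̄ = (0.27+0.67)/2 = 0.47 → q = 9.1×1.07×0.47 = 4.576 m³/s
Panel 2-3: Δb = 2.1 m, d̄ = (1.72+1.28)/2 = 1.5, v̄ = (0.67+0.62)/2 = 0.645 → q = 2.1×1.5×0.645 = 2.032 m³/s
Panel 3-4: Δb = 6.4 m, d̄ = (1.28+0.41)/2 = 0.845, v̄ = (0.62+0.36)/2 = 0.49 → q = 6.4×0.845×0.49 = 2.650 m³/s
Q = Σ q = 9.258 m³/s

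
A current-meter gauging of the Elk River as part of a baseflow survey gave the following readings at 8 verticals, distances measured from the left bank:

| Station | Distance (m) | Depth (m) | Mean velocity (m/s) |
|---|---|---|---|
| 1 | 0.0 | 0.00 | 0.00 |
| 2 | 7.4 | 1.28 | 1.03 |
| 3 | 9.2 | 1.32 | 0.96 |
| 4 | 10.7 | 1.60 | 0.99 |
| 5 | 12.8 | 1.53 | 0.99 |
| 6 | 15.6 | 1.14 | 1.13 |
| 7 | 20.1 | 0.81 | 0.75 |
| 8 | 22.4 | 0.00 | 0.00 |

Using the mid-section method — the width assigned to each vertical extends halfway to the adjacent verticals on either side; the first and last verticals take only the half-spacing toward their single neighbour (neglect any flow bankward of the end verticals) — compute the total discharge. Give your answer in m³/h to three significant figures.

w_2 = (9.2 − 0.0)/2 = 4.6 m; q_2 = 1.03 × 1.28 × 4.6 = 6.065 m³/s
w_3 = (10.7 − 7.4)/2 = 1.65 m; q_3 = 0.96 × 1.32 × 1.65 = 2.091 m³/s
w_4 = (12.8 − 9.2)/2 = 1.8 m; q_4 = 0.99 × 1.60 × 1.8 = 2.851 m³/s
w_5 = (15.6 − 10.7)/2 = 2.45 m; q_5 = 0.99 × 1.53 × 2.45 = 3.711 m³/s
w_6 = (20.1 − 12.8)/2 = 3.65 m; q_6 = 1.13 × 1.14 × 3.65 = 4.702 m³/s
w_7 = (22.4 − 15.6)/2 = 3.4 m; q_7 = 0.75 × 0.81 × 3.4 = 2.066 m³/s
Stations 1, 8 contribute zero (depth or velocity is 0).
Q = Σ qᵢ = 21.49 m³/s
= 21.49 × 3600 = 77350 m³/h

77300 m³/h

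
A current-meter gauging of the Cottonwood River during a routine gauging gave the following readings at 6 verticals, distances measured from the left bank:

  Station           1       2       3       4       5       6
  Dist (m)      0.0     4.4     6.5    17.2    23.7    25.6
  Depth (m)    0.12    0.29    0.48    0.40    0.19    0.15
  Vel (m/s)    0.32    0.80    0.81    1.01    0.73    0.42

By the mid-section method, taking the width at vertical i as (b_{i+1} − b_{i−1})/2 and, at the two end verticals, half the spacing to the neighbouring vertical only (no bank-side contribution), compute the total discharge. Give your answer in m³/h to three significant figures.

26800 m³/h

w_1 = (4.4 − 0.0)/2 = 2.2 m; q_1 = 0.32 × 0.12 × 2.2 = 0.08448 m³/s
w_2 = (6.5 − 0.0)/2 = 3.25 m; q_2 = 0.80 × 0.29 × 3.25 = 0.7540 m³/s
w_3 = (17.2 − 4.4)/2 = 6.4 m; q_3 = 0.81 × 0.48 × 6.4 = 2.488 m³/s
w_4 = (23.7 − 6.5)/2 = 8.6 m; q_4 = 1.01 × 0.40 × 8.6 = 3.474 m³/s
w_5 = (25.6 − 17.2)/2 = 4.2 m; q_5 = 0.73 × 0.19 × 4.2 = 0.5825 m³/s
w_6 = (25.6 − 23.7)/2 = 0.95 m; q_6 = 0.42 × 0.15 × 0.95 = 0.05985 m³/s
Q = Σ qᵢ = 7.444 m³/s
= 7.444 × 3600 = 26800 m³/h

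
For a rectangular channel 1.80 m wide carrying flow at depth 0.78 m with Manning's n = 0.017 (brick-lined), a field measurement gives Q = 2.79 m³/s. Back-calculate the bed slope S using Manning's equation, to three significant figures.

A = b·y = 1.80 × 0.78 = 1.404 m²
P = b + 2y = 1.80 + 2×0.78 = 3.360 m
R = A/P = 1.404/3.360 = 0.4179 m
S = (Q·n / (1·A·R^(2/3)))² = (2.79×0.017 / (1×1.404×0.5589))² = 0.003653

0.00365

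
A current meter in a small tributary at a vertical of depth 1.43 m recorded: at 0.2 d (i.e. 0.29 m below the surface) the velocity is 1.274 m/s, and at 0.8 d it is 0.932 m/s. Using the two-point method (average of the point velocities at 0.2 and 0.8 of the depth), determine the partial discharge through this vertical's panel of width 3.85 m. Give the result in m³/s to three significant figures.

6.07 m³/s

v̄ = (1.274 + 0.932) / 2 = 1.103 m/s
q = v̄ × d × w = 1.103 × 1.43 × 3.85 = 6.073 m³/s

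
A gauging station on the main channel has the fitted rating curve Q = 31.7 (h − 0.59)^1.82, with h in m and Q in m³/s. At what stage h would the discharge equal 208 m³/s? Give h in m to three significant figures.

h − h₀ = (Q/C)^(1/b) = (208/31.7)^(1/1.82) = 2.811 m
h = 0.59 + 2.811 = 3.401 m

3.40 m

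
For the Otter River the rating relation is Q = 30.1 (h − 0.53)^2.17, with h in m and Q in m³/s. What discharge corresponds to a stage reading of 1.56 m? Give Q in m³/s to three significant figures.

Q = 30.1 × (1.56 − 0.53)^2.17 = 30.1 × 1.03^2.17 = 32.09 m³/s

32.1 m³/s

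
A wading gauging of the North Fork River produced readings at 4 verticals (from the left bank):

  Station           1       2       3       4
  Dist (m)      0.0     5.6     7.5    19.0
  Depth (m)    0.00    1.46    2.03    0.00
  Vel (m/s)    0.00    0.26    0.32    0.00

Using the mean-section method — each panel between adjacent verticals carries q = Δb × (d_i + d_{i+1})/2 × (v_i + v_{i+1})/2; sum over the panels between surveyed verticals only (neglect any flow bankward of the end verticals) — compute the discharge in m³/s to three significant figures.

Panel 1-2: Δb = 5.6 m, d̄ = (0.00+1.46)/2 = 0.73, v̄ = (0.00+0.26)/2 = 0.13 → q = 5.6×0.73×0.13 = 0.5314 m³/s
Panel 2-3: Δb = 1.9 m, d̄ = (1.46+2.03)/2 = 1.745, v̄ = (0.26+0.32)/2 = 0.29 → q = 1.9×1.745×0.29 = 0.9615 m³/s
Panel 3-4: Δb = 11.5 m, d̄ = (2.03+0.00)/2 = 1.015, v̄ = (0.32+0.00)/2 = 0.16 → q = 11.5×1.015×0.16 = 1.868 m³/s
Q = Σ q = 3.361 m³/s

3.36 m³/s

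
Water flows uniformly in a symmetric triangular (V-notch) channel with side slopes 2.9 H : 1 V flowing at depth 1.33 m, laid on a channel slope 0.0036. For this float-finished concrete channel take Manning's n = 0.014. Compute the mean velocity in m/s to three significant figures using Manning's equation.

A = z·y² = 2.9×1.33² = 5.130 m²
P = 2y√(1+z²) = 2×1.33×√(1+2.9²) = 8.160 m
R = A/P = 5.130/8.160 = 0.6287 m
Q = (1/n)·A·R^(2/3)·S^(1/2) = (1/0.014) × 5.130 × 0.6287^(2/3) × 0.0036^(1/2) = 16.13 m³/s
V = Q/A = 16.13/5.130 = 3.145 m/s

3.15 m/s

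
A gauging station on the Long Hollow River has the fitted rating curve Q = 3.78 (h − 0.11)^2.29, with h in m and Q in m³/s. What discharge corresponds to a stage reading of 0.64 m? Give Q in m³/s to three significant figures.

Q = 3.78 × (0.64 − 0.11)^2.29 = 3.78 × 0.53^2.29 = 0.8832 m³/s

0.883 m³/s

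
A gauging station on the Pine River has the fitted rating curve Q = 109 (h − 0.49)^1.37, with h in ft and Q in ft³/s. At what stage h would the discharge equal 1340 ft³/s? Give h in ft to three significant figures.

h − h₀ = (Q/C)^(1/b) = (1340/109)^(1/1.37) = 6.243 ft
h = 0.49 + 6.243 = 6.733 ft

6.73 ft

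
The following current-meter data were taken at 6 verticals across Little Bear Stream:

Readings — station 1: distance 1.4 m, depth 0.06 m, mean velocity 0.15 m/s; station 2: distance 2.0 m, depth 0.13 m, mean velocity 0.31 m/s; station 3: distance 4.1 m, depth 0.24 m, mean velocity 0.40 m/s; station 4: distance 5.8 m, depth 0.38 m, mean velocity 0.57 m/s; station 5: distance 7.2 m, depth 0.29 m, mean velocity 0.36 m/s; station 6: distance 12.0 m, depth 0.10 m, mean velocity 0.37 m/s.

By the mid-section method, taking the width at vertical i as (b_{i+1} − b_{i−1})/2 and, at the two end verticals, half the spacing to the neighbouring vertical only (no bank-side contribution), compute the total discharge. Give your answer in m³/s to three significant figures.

w_1 = (2.0 − 1.4)/2 = 0.3 m; q_1 = 0.15 × 0.06 × 0.3 = 0.002700 m³/s
w_2 = (4.1 − 1.4)/2 = 1.35 m; q_2 = 0.31 × 0.13 × 1.35 = 0.05441 m³/s
w_3 = (5.8 − 2.0)/2 = 1.9 m; q_3 = 0.40 × 0.24 × 1.9 = 0.1824 m³/s
w_4 = (7.2 − 4.1)/2 = 1.55 m; q_4 = 0.57 × 0.38 × 1.55 = 0.3357 m³/s
w_5 = (12.0 − 5.8)/2 = 3.1 m; q_5 = 0.36 × 0.29 × 3.1 = 0.3236 m³/s
w_6 = (12.0 − 7.2)/2 = 2.4 m; q_6 = 0.37 × 0.10 × 2.4 = 0.08880 m³/s
Q = Σ qᵢ = 0.9877 m³/s

0.988 m³/s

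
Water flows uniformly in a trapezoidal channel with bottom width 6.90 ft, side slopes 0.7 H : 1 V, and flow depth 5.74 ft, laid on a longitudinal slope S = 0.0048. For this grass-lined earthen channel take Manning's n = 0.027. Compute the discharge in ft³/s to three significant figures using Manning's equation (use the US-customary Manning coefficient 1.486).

A = (b + z·y)·y = (6.90 + 0.7×5.74)×5.74 = 62.67 ft²
P = b + 2y√(1+z²) = 6.90 + 2×5.74×√(1+0.7²) = 20.91 ft
R = A/P = 62.67/20.91 = 2.997 ft
Q = (1.486/n)·A·R^(2/3)·S^(1/2) = (1.486/0.027) × 62.67 × 2.997^(2/3) × 0.0048^(1/2) = 496.7 ft³/s

497 ft³/s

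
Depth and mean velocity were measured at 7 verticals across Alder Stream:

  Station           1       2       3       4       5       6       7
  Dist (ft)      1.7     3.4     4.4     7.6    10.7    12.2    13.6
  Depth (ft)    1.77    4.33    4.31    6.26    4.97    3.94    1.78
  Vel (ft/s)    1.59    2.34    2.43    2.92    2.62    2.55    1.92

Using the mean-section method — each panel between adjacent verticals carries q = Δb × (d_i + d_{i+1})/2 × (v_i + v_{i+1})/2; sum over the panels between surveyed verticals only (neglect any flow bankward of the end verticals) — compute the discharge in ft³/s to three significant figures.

Panel 1-2: Δb = 1.7 ft, d̄ = (1.77+4.33)/2 = 3.05, v̄ = (1.59+2.34)/2 = 1.965 → q = 1.7×3.05×1.965 = 10.19 ft³/s
Panel 2-3: Δb = 1 ft, d̄ = (4.33+4.31)/2 = 4.32, v̄ = (2.34+2.43)/2 = 2.385 → q = 1×4.32×2.385 = 10.30 ft³/s
Panel 3-4: Δb = 3.2 ft, d̄ = (4.31+6.26)/2 = 5.285, v̄ = (2.43+2.92)/2 = 2.675 → q = 3.2×5.285×2.675 = 45.24 ft³/s
Panel 4-5: Δb = 3.1 ft, d̄ = (6.26+4.97)/2 = 5.615, v̄ = (2.92+2.62)/2 = 2.77 → q = 3.1×5.615×2.77 = 48.22 ft³/s
Panel 5-6: Δb = 1.5 ft, d̄ = (4.97+3.94)/2 = 4.455, v̄ = (2.62+2.55)/2 = 2.585 → q = 1.5×4.455×2.585 = 17.27 ft³/s
Panel 6-7: Δb = 1.4 ft, d̄ = (3.94+1.78)/2 = 2.86, v̄ = (2.55+1.92)/2 = 2.235 → q = 1.4×2.86×2.235 = 8.949 ft³/s
Q = Σ q = 140.2 ft³/s

140 ft³/s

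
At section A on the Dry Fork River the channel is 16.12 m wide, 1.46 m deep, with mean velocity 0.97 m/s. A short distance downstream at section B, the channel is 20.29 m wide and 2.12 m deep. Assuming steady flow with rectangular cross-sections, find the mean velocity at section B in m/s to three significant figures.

0.531 m/s

Q = A₁V₁ = (16.12×1.46) × 0.97 = 22.83 m³/s
A₂ = 20.29 × 2.12 = 43.01 m²
V₂ = Q/A₂ = 22.83/43.01 = 0.5307 m/s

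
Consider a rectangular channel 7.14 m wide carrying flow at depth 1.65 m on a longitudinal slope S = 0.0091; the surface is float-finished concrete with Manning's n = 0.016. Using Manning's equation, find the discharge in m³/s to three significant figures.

76.1 m³/s

A = b·y = 7.14 × 1.65 = 11.78 m²
P = b + 2y = 7.14 + 2×1.65 = 10.44 m
R = A/P = 11.78/10.44 = 1.128 m
Q = (1/n)·A·R^(2/3)·S^(1/2) = (1/0.016) × 11.78 × 1.128^(2/3) × 0.0091^(1/2) = 76.13 m³/s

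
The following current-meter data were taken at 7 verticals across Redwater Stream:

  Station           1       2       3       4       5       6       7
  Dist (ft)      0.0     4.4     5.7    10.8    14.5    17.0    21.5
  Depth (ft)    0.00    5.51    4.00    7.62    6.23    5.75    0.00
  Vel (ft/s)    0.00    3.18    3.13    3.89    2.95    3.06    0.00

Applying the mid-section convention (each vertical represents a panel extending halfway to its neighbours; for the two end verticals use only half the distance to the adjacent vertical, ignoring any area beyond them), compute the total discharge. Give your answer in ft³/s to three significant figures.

339 ft³/s

w_2 = (5.7 − 0.0)/2 = 2.85 ft; q_2 = 3.18 × 5.51 × 2.85 = 49.94 ft³/s
w_3 = (10.8 − 4.4)/2 = 3.2 ft; q_3 = 3.13 × 4.00 × 3.2 = 40.06 ft³/s
w_4 = (14.5 − 5.7)/2 = 4.4 ft; q_4 = 3.89 × 7.62 × 4.4 = 130.4 ft³/s
w_5 = (17.0 − 10.8)/2 = 3.1 ft; q_5 = 2.95 × 6.23 × 3.1 = 56.97 ft³/s
w_6 = (21.5 − 14.5)/2 = 3.5 ft; q_6 = 3.06 × 5.75 × 3.5 = 61.58 ft³/s
Stations 1, 7 contribute zero (depth or velocity is 0).
Q = Σ qᵢ = 339.0 ft³/s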